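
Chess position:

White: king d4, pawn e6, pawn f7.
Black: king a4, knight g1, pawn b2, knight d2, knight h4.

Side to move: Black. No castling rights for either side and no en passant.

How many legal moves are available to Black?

22

Black to move; king on a4.
In check: no.
Legal moves: Ng6, Nf5+, Nhf3+, Ng2, Kb5, Ka5, Kb4, Kb3, Ka3, Ne4, Nc4, Ndf3+, Nb3+, Nf1, Nb1, Nh3, Ngf3+, Ne2+, b1=Q, b1=R, b1=B, b1=N.
Count: 22.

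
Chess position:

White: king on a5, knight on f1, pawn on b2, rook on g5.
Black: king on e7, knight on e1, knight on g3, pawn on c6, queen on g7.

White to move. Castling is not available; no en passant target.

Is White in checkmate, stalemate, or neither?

neither

White to move; white king on a5.
In check: no.
Legal moves for White include: Rxg7+, Rg6, Rh5, Rf5, Re5+, Rd5, Rc5, Rb5, Rg4, Rxg3, Kb6, Ka6, Kb4, Ka4, Nxg3, Ne3, Nh2, Nd2, ... (list truncated; more exist).
White has legal moves and is not in check → neither.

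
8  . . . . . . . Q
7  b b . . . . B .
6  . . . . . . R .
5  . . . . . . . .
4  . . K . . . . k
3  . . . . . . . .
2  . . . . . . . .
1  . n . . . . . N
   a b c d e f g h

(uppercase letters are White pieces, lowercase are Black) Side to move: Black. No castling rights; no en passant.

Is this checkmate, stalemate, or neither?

Black to move; black king on h4.
In check: yes, from the white queen on h8.
King squares — g3: attacked by Nh1; h3: attacked by Qh8; g4: attacked by Rg6; g5: attacked by Rg6; h5: attacked by Qh8.
Legal moves for Black: none.
In check with no legal moves → checkmate.

checkmate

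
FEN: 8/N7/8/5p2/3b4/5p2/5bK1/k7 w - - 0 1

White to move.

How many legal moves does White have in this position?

5

White to move; king on g2.
In check: yes, from the black pawn on f3.
Legal moves: Kh3, Kxf3, Kh2, Kh1, Kf1.
Count: 5.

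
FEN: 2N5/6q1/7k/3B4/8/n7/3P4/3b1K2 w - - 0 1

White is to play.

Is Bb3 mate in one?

After Bb3: black king on h6; in check: no.
Black is not in check, so this cannot be checkmate.

no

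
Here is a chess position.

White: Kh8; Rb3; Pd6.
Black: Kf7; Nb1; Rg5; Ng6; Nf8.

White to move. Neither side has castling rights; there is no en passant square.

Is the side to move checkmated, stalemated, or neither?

White to move; white king on h8.
In check: yes, from the black knight on g6.
King squares — g7: attacked by Kf7; h7: attacked by Nf8; g8: attacked by Kf7.
Legal moves for White: none.
In check with no legal moves → checkmate.

checkmate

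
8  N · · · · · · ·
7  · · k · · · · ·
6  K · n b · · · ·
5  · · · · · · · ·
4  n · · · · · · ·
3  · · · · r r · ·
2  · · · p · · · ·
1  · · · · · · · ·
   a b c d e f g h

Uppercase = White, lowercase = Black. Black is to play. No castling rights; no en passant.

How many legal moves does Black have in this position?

Black to move; king on c7.
In check: yes, from the white knight on a8.
Legal moves: Kd8, Kc8, Kb8, Kd7.
Count: 4.

4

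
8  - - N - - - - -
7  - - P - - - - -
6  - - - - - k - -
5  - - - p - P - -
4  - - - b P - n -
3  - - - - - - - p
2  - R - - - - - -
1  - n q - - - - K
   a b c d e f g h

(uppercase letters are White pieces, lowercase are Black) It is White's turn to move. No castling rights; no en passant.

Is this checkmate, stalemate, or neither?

checkmate

White to move; white king on h1.
In check: yes, from the black queen on c1.
King squares — g1: attacked by Qc1; g2: attacked by Ph3; h2: attacked by Ng4.
Legal moves for White: none.
In check with no legal moves → checkmate.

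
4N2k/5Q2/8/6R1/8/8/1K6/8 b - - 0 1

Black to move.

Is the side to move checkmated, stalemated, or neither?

stalemate

Black to move; black king on h8.
In check: no.
King squares — g7: attacked by Rg5; h7: attacked by Qf7; g8: attacked by Rg5.
Legal moves for Black: none.
Not in check and no legal moves → stalemate.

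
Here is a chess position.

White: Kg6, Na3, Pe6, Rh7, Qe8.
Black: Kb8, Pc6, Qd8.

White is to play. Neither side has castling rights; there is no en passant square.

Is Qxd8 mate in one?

yes

After Qxd8: black king on b8; in check: yes, from the white queen on d8.
King squares — a7: attacked by Rh7; b7: attacked by Rh7; c7: attacked by Rh7; a8: attacked by Qd8; c8: attacked by Qd8.
Black has no legal moves → checkmate.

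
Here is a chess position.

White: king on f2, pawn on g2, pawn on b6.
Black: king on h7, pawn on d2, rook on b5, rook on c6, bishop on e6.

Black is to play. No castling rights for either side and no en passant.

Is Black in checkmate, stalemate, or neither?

Black to move; black king on h7.
In check: no.
Legal moves for Black include: Kh8, Kg8, Kg7, Kh6, Kg6, Bg8, Bc8, Bf7, Bd7, Bf5, Bd5, Bg4, Bc4, Bh3, Bb3, Ba2, Rc8, Rc7, ... (list truncated; more exist).
Black has legal moves and is not in check → neither.

neither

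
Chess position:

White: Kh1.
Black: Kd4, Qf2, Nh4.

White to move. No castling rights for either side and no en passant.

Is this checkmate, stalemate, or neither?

stalemate

White to move; white king on h1.
In check: no.
King squares — g1: attacked by Qf2; g2: attacked by Qf2; h2: attacked by Qf2.
Legal moves for White: none.
Not in check and no legal moves → stalemate.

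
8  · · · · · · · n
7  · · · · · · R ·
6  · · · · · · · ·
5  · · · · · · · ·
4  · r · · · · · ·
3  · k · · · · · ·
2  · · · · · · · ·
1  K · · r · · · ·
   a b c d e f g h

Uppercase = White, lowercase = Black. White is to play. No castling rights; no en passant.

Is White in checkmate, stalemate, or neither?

White to move; white king on a1.
In check: yes, from the black rook on d1.
King squares — b1: attacked by Rd1; a2: attacked by Kb3; b2: attacked by Kb3.
Legal moves for White: none.
In check with no legal moves → checkmate.

checkmate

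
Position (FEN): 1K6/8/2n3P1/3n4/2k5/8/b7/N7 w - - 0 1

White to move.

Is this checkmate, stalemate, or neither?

White to move; white king on b8.
In check: yes, from the black knight on c6.
King squares — a7: attacked by Nc6; b7: available; c7: attacked by Nd5; a8: available; c8: available.
Legal moves for White: Kc8, Ka8, Kb7.
White is in check but has 3 legal moves → neither.

neither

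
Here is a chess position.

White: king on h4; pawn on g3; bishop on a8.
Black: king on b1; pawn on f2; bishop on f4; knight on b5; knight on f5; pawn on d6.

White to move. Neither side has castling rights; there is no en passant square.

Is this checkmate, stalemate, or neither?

White to move; white king on h4.
In check: yes, from the black knight on f5.
King squares — g3: own pawn; h3: available; g4: available; g5: attacked by Bf4; h5: available.
Legal moves for White: Kh5, Kg4, Kh3.
White is in check but has 3 legal moves → neither.

neither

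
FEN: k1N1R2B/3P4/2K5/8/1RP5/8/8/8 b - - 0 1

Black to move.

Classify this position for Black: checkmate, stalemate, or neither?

stalemate

Black to move; black king on a8.
In check: no.
King squares — a7: attacked by Nc8; b7: attacked by Rb4; b8: attacked by Rb4.
Legal moves for Black: none.
Not in check and no legal moves → stalemate.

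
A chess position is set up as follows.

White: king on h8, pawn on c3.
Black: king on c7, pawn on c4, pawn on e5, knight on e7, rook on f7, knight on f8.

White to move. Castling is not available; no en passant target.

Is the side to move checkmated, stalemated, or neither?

White to move; white king on h8.
In check: no.
King squares — g7: attacked by Rf7; h7: attacked by Rf7; g8: attacked by Ne7.
Legal moves for White: none.
Not in check and no legal moves → stalemate.

stalemate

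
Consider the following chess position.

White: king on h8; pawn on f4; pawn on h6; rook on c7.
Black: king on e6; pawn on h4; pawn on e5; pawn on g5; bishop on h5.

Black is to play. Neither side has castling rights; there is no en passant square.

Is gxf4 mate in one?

After gxf4: white king on h8; in check: no.
White is not in check, so this cannot be checkmate.

no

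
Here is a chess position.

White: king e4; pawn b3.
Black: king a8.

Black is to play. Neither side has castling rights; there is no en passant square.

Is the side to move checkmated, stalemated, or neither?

neither

Black to move; black king on a8.
In check: no.
Legal moves for Black: Kb8, Kb7, Ka7.
Black has 3 legal moves and is not in check → neither.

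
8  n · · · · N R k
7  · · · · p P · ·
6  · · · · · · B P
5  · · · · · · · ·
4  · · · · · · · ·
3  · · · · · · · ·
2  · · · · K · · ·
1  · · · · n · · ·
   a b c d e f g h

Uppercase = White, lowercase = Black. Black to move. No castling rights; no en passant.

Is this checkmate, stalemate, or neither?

Black to move; black king on h8.
In check: yes, from the white rook on g8.
King squares — g7: attacked by Ph6; h7: attacked by Bg6; g8: attacked by Pf7.
Legal moves for Black: none.
In check with no legal moves → checkmate.

checkmate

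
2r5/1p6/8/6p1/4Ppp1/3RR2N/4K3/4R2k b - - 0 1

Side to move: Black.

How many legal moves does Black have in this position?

Black to move; king on h1.
In check: yes, from the white rook on e1.
Legal moves: Kh2, Kg2.
Count: 2.

2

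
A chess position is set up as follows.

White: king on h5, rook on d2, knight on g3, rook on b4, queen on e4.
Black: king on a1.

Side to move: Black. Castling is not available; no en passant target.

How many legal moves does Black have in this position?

Black to move; king on a1.
In check: no.
Legal moves: none.
Count: 0.

0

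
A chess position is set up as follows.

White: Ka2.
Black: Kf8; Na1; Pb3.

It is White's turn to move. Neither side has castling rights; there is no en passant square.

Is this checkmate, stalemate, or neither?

White to move; white king on a2.
In check: yes, from the black pawn on b3.
Legal moves for White: Ka3, Kb2, Kb1, Kxa1.
White is in check but has 4 legal moves → neither.

neither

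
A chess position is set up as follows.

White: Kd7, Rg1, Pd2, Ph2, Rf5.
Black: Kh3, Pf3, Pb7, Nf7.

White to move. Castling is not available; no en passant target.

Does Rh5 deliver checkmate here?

After Rh5: black king on h3; in check: yes, from the white rook on h5.
King squares — g2: attacked by Rg1; h2: attacked by Rh5; g3: attacked by Rg1; g4: attacked by Rg1; h4: attacked by Rh5.
Black has no legal moves → checkmate.

yes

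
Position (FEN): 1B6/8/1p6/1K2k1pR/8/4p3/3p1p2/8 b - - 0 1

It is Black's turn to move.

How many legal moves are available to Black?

6

Black to move; king on e5.
In check: yes, from the white bishop on b8.
Legal moves: Kf6, Ke6, Kf5, Kd5, Ke4, Kd4.
Count: 6.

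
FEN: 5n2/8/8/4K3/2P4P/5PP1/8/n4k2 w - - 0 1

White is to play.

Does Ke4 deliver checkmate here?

After Ke4: black king on f1; in check: no.
Black is not in check, so this cannot be checkmate.

no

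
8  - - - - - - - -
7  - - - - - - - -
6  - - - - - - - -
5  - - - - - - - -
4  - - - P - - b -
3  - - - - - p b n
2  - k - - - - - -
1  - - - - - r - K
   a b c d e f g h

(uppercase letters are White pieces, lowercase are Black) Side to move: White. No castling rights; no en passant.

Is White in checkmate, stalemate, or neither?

White to move; white king on h1.
In check: yes, from the black rook on f1.
King squares — g1: attacked by Rf1; g2: attacked by Pf3; h2: attacked by Bg3.
Legal moves for White: none.
In check with no legal moves → checkmate.

checkmate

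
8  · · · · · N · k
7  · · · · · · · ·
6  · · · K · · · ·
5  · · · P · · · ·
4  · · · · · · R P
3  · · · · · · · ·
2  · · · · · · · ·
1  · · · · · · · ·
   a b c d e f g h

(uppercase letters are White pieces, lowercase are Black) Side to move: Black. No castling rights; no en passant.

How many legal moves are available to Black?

0

Black to move; king on h8.
In check: no.
Legal moves: none.
Count: 0.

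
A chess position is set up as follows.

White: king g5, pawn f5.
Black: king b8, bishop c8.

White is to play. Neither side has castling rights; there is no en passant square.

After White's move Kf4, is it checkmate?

no

After Kf4: black king on b8; in check: no.
Black is not in check, so this cannot be checkmate.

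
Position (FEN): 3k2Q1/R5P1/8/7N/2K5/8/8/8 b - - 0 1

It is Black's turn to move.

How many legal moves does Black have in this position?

Black to move; king on d8.
In check: yes, from the white queen on g8.
Legal moves: none.
Count: 0.

0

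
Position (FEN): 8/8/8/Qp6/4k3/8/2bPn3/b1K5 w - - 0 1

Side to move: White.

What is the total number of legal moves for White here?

1

White to move; king on c1.
In check: yes, from the black knight on e2.
Legal moves: Kxc2.
Count: 1.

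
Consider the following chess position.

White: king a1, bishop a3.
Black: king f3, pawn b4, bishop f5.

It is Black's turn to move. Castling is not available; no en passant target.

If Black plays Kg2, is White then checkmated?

no

After Kg2: white king on a1; in check: no.
White is not in check, so this cannot be checkmate.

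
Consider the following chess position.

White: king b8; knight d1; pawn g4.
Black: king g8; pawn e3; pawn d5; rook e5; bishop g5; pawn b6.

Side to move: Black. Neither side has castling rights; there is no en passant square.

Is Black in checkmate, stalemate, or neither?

Black to move; black king on g8.
In check: no.
Legal moves for Black include: Kh8, Kf8, Kh7, Kg7, Kf7, Bd8, Be7, Bh6, Bf6, Bh4, Bf4, Re8+, Re7, Re6, Rf5, Re4, b5, d4, ... (list truncated; more exist).
Black has legal moves and is not in check → neither.

neither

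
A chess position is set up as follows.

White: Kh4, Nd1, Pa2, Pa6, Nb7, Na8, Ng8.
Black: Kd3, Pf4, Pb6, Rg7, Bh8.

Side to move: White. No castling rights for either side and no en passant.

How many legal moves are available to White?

White to move; king on h4.
In check: no.
Legal moves: Ne7, Nh6, Nf6, Nc7, Nxb6, Nd8, Nd6, Nc5+, Na5, Kh5, Kh3, Ne3, Nc3, Nf2+, Nb2+, a7, a3, a4.
Count: 18.

18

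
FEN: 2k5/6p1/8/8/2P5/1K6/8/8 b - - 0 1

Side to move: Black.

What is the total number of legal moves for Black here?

7

Black to move; king on c8.
In check: no.
Legal moves: Kd8, Kb8, Kd7, Kc7, Kb7, g6, g5.
Count: 7.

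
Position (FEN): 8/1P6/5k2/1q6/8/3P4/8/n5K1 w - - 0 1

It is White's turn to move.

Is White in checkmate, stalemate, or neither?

White to move; white king on g1.
In check: no.
Legal moves for White: Kh2, Kg2, Kf2, Kh1, Kf1, b8=Q, b8=R, b8=B, b8=N, d4.
White has 10 legal moves and is not in check → neither.

neither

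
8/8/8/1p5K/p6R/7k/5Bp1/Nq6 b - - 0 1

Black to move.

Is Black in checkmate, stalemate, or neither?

Black to move; black king on h3.
In check: yes, from the white rook on h4.
King squares — g2: own pawn; h2: attacked by Rh4; g3: attacked by Bf2; g4: attacked by Rh4; h4: attacked by Bf2.
Legal moves for Black: none.
In check with no legal moves → checkmate.

checkmate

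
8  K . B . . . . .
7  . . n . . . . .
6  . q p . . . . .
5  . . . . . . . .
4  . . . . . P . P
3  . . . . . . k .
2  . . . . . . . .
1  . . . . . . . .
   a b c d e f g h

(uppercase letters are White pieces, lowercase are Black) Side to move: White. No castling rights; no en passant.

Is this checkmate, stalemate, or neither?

checkmate

White to move; white king on a8.
In check: yes, from the black knight on c7.
King squares — a7: attacked by Qb6; b7: attacked by Qb6; b8: attacked by Qb6.
Legal moves for White: none.
In check with no legal moves → checkmate.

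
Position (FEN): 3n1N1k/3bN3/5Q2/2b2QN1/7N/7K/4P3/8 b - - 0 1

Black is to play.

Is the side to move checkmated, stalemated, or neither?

checkmate

Black to move; black king on h8.
In check: yes, from the white queen on f6.
King squares — g7: attacked by Qf6; h7: attacked by Qf5; g8: attacked by Ne7.
Legal moves for Black: none.
In check with no legal moves → checkmate.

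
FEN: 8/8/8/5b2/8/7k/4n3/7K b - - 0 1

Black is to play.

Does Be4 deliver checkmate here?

After Be4: white king on h1; in check: yes, from the black bishop on e4.
King squares — g1: attacked by Ne2; g2: attacked by Kh3; h2: attacked by Kh3.
White has no legal moves → checkmate.

yes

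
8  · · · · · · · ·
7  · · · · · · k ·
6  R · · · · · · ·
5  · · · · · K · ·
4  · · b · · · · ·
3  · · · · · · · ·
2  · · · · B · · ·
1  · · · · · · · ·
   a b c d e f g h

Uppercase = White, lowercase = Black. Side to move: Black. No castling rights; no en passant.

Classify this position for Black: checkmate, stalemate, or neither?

Black to move; black king on g7.
In check: no.
Legal moves for Black: Kh8, Kg8, Kf8, Kh7, Kf7, Bg8, Bf7, Be6+, Bxa6, Bd5, Bb5, Bd3+, Bb3, Bxe2, Ba2.
Black has 15 legal moves and is not in check → neither.

neither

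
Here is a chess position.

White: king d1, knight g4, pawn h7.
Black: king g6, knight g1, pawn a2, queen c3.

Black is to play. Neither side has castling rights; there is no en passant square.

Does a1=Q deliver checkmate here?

After a1=Q: white king on d1; in check: yes, from the black queen on a1.
King squares — c1: attacked by Qa1; e1: attacked by Qa1; c2: attacked by Qc3; d2: attacked by Qc3; e2: attacked by Ng1.
White has no legal moves → checkmate.

yes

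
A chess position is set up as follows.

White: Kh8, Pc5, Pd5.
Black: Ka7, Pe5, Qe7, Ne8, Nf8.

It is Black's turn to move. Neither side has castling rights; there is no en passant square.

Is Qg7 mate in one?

After Qg7: white king on h8; in check: yes, from the black queen on g7.
King squares — g7: attacked by Ne8; h7: attacked by Qg7; g8: attacked by Qg7.
White has no legal moves → checkmate.

yes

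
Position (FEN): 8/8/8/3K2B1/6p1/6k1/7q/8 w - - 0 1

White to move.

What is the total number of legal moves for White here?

17

White to move; king on d5.
In check: no.
Legal moves: Bd8, Be7, Bh6, Bf6, Bh4+, Bf4+, Be3, Bd2, Bc1, Ke6, Kd6, Kc6, Ke5, Kc5, Ke4, Kd4, Kc4.
Count: 17.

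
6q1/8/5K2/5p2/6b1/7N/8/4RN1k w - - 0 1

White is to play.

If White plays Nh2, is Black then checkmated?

no

After Nh2: black king on h1; in check: yes, from the white rook on e1.
Black has 2 legal replies: Kxh2, Kg2.
In check but a legal move exists → not checkmate.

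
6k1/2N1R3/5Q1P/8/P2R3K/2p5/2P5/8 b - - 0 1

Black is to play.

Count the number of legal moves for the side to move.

0

Black to move; king on g8.
In check: no.
Legal moves: none.
Count: 0.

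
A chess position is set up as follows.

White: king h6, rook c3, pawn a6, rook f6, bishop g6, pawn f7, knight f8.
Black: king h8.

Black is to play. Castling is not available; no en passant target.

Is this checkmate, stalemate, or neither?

Black to move; black king on h8.
In check: no.
King squares — g7: attacked by Kh6; h7: attacked by Bg6; g8: attacked by Pf7.
Legal moves for Black: none.
Not in check and no legal moves → stalemate.

stalemate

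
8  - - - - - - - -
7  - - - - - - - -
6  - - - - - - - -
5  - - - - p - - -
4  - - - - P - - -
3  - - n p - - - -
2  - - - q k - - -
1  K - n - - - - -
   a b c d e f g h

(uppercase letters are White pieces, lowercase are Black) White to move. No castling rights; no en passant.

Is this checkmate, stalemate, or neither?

White to move; white king on a1.
In check: no.
King squares — b1: attacked by Nc3; a2: attacked by Nc1; b2: attacked by Qd2.
Legal moves for White: none.
Not in check and no legal moves → stalemate.

stalemate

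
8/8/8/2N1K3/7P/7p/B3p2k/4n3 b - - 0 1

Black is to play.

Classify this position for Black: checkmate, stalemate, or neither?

neither

Black to move; black king on h2.
In check: no.
Legal moves for Black: Kg3, Kg2, Kh1, Kg1, Nf3+, Nd3+, Ng2, Nc2.
Black has 8 legal moves and is not in check → neither.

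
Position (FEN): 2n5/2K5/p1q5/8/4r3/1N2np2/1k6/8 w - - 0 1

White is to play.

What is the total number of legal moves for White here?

White to move; king on c7.
In check: yes, from the black queen on c6.
Legal moves: Kd8, Kb8, Kxc6.
Count: 3.

3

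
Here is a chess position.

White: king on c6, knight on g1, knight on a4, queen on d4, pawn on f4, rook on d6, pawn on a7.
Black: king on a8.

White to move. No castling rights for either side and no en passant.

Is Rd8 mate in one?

yes

After Rd8: black king on a8; in check: yes, from the white rook on d8.
King squares — a7: attacked by Qd4; b7: attacked by Kc6; b8: attacked by Pa7.
Black has no legal moves → checkmate.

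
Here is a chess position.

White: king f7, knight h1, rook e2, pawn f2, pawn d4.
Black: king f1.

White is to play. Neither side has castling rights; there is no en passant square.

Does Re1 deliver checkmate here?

no

After Re1: black king on f1; in check: yes, from the white rook on e1.
Black has 2 legal replies: Kg2, Kxe1.
In check but a legal move exists → not checkmate.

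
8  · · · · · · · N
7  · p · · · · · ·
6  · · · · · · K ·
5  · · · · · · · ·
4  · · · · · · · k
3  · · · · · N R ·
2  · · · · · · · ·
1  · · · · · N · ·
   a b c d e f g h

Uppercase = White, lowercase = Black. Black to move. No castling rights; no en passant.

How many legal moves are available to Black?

0

Black to move; king on h4.
In check: yes, from the white knight on f3.
Legal moves: none.
Count: 0.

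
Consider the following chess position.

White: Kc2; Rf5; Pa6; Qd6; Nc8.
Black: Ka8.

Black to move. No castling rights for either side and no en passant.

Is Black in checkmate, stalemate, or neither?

Black to move; black king on a8.
In check: no.
King squares — a7: attacked by Nc8; b7: attacked by Pa6; b8: attacked by Qd6.
Legal moves for Black: none.
Not in check and no legal moves → stalemate.

stalemate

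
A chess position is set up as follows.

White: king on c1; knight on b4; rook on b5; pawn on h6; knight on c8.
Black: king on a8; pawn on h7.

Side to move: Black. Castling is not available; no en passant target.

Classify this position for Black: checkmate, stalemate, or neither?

Black to move; black king on a8.
In check: no.
King squares — a7: attacked by Nc8; b7: attacked by Rb5; b8: attacked by Rb5.
Legal moves for Black: none.
Not in check and no legal moves → stalemate.

stalemate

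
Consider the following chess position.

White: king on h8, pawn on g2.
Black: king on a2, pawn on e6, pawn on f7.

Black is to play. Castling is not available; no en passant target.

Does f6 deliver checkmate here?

no

After f6: white king on h8; in check: no.
White is not in check, so this cannot be checkmate.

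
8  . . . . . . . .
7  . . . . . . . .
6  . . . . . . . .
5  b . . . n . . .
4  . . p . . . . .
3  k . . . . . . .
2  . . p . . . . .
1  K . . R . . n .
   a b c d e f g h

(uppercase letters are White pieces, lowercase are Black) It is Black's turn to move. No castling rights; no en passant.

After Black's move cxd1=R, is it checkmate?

After cxd1=R: white king on a1; in check: yes, from the black rook on d1.
King squares — b1: attacked by Rd1; a2: attacked by Ka3; b2: attacked by Ka3.
White has no legal moves → checkmate.

yes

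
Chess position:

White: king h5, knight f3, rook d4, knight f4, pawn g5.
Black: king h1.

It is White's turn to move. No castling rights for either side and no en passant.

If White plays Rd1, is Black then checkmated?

yes

After Rd1: black king on h1; in check: yes, from the white rook on d1.
King squares — g1: attacked by Rd1; g2: attacked by Nf4; h2: attacked by Nf3.
Black has no legal moves → checkmate.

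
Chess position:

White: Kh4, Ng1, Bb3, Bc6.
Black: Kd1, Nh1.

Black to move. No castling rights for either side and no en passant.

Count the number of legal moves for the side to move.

Black to move; king on d1.
In check: yes, from the white bishop on b3.
Legal moves: Kd2, Ke1, Kc1.
Count: 3.

3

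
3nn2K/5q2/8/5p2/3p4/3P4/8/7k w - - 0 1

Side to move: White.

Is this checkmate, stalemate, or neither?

stalemate

White to move; white king on h8.
In check: no.
King squares — g7: attacked by Qf7; h7: attacked by Qf7; g8: attacked by Qf7.
Legal moves for White: none.
Not in check and no legal moves → stalemate.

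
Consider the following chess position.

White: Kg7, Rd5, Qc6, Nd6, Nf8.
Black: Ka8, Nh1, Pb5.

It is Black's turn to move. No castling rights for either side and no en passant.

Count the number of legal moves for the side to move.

2

Black to move; king on a8.
In check: yes, from the white queen on c6.
Legal moves: Kb8, Ka7.
Count: 2.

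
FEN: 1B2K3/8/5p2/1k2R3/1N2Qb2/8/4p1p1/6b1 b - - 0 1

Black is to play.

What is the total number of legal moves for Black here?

5

Black to move; king on b5.
In check: yes, from the white rook on e5.
Legal moves: Kb6, Ka4, Bxe5, Bc5, fxe5.
Count: 5.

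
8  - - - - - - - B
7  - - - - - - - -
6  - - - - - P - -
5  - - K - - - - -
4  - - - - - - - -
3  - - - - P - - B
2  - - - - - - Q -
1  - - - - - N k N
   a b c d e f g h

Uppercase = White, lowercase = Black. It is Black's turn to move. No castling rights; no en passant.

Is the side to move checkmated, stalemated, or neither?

Black to move; black king on g1.
In check: yes, from the white queen on g2.
King squares — f1: attacked by Qg2; h1: attacked by Qg2; f2: attacked by Nh1; g2: attacked by Bh3; h2: attacked by Nf1.
Legal moves for Black: none.
In check with no legal moves → checkmate.

checkmate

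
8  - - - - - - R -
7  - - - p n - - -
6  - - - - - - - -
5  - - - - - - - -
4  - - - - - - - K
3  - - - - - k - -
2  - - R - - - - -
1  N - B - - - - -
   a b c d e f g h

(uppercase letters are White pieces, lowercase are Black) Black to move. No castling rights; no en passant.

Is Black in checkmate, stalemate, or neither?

neither

Black to move; black king on f3.
In check: no.
Legal moves for Black: Nxg8, Nc8, Ng6+, Nc6, Nf5+, Nd5, Ke4, d6, d5.
Black has 9 legal moves and is not in check → neither.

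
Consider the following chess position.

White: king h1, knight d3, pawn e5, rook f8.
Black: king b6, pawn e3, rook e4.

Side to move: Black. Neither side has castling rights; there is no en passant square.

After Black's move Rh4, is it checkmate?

After Rh4: white king on h1; in check: yes, from the black rook on h4.
White has 2 legal replies: Kg2, Kg1.
In check but a legal move exists → not checkmate.

no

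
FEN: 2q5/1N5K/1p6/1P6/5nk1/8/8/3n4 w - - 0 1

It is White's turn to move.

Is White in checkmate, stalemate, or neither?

White to move; white king on h7.
In check: no.
Legal moves for White: Kg7, Kh6, Nd8, Nd6, Nc5, Na5.
White has 6 legal moves and is not in check → neither.

neither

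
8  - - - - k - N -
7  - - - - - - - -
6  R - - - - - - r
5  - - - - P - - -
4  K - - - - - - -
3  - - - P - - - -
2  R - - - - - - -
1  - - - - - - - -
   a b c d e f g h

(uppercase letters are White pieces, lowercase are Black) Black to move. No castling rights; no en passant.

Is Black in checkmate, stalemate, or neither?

neither

Black to move; black king on e8.
In check: no.
Legal moves for Black: Kf8, Kd8, Kf7, Kd7, Rh8, Rh7, Rg6, Rf6, Re6, Rd6, Rc6, Rb6, Rxa6+, Rh5, Rh4+, Rh3, Rh2, Rh1.
Black has 18 legal moves and is not in check → neither.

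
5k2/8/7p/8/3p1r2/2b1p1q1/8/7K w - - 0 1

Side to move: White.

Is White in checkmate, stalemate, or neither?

White to move; white king on h1.
In check: no.
King squares — g1: attacked by Qg3; g2: attacked by Qg3; h2: attacked by Qg3.
Legal moves for White: none.
Not in check and no legal moves → stalemate.

stalemate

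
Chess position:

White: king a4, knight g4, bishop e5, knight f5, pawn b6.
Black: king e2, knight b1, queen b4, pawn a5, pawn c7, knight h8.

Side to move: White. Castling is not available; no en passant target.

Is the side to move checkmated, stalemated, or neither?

checkmate

White to move; white king on a4.
In check: yes, from the black queen on b4.
King squares — a3: attacked by Nb1; b3: attacked by Qb4; b4: attacked by Pa5; a5: attacked by Qb4; b5: attacked by Qb4.
Legal moves for White: none.
In check with no legal moves → checkmate.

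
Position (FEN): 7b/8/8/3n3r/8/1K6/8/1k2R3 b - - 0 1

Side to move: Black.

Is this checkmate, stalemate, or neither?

checkmate

Black to move; black king on b1.
In check: yes, from the white rook on e1.
King squares — a1: attacked by Re1; c1: attacked by Re1; a2: attacked by Kb3; b2: attacked by Kb3; c2: attacked by Kb3.
Legal moves for Black: none.
In check with no legal moves → checkmate.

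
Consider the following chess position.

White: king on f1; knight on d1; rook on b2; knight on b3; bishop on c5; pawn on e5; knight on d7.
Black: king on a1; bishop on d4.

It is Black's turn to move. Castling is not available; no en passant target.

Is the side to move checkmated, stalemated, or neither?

checkmate

Black to move; black king on a1.
In check: yes, from the white knight on b3.
King squares — b1: attacked by Rb2; a2: attacked by Rb2; b2: attacked by Nd1.
Legal moves for Black: none.
In check with no legal moves → checkmate.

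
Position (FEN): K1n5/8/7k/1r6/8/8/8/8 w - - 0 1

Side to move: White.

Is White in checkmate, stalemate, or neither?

White to move; white king on a8.
In check: no.
King squares — a7: attacked by Nc8; b7: attacked by Rb5; b8: attacked by Rb5.
Legal moves for White: none.
Not in check and no legal moves → stalemate.

stalemate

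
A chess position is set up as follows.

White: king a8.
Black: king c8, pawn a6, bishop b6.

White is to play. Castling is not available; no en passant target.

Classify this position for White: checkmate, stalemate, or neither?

stalemate

White to move; white king on a8.
In check: no.
King squares — a7: attacked by Bb6; b7: attacked by Kc8; b8: attacked by Kc8.
Legal moves for White: none.
Not in check and no legal moves → stalemate.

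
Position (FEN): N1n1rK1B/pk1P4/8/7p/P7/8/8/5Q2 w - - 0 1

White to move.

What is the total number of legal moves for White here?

White to move; king on f8.
In check: yes, from the black rook on e8.
Legal moves: Kxe8, Kg7, Kf7, dxe8=Q, dxe8=R, dxe8=B, dxe8=N.
Count: 7.

7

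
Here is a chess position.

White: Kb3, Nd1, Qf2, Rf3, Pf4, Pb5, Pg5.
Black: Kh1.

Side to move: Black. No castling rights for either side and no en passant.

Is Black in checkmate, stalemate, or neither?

stalemate

Black to move; black king on h1.
In check: no.
King squares — g1: attacked by Qf2; g2: attacked by Qf2; h2: attacked by Qf2.
Legal moves for Black: none.
Not in check and no legal moves → stalemate.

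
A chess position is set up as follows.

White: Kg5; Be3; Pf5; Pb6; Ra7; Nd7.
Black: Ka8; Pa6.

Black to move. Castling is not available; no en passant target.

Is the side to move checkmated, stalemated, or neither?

checkmate

Black to move; black king on a8.
In check: yes, from the white rook on a7.
King squares — a7: attacked by Pb6; b7: attacked by Ra7; b8: attacked by Nd7.
Legal moves for Black: none.
In check with no legal moves → checkmate.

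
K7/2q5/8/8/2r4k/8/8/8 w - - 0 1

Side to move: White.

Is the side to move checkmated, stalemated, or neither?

White to move; white king on a8.
In check: no.
King squares — a7: attacked by Qc7; b7: attacked by Qc7; b8: attacked by Qc7.
Legal moves for White: none.
Not in check and no legal moves → stalemate.

stalemate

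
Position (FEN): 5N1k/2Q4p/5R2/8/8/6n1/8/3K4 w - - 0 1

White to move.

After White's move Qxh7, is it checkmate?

yes

After Qxh7: black king on h8; in check: yes, from the white queen on h7.
King squares — g7: attacked by Qh7; h7: attacked by Nf8; g8: attacked by Qh7.
Black has no legal moves → checkmate.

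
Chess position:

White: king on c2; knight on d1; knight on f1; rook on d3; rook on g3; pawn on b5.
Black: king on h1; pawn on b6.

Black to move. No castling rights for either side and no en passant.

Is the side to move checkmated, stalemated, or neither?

Black to move; black king on h1.
In check: no.
King squares — g1: attacked by Rg3; g2: attacked by Rg3; h2: attacked by Nf1.
Legal moves for Black: none.
Not in check and no legal moves → stalemate.

stalemate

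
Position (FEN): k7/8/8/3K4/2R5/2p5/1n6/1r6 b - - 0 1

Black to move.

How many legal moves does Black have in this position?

Black to move; king on a8.
In check: no.
Legal moves: Kb8, Kb7, Ka7, Nxc4, Na4, Nd3, Nd1, Rh1, Rg1, Rf1, Re1, Rd1+, Rc1, Ra1, c2.
Count: 15.

15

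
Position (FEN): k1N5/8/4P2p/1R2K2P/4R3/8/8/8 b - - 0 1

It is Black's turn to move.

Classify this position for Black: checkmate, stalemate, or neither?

stalemate

Black to move; black king on a8.
In check: no.
King squares — a7: attacked by Nc8; b7: attacked by Rb5; b8: attacked by Rb5.
Legal moves for Black: none.
Not in check and no legal moves → stalemate.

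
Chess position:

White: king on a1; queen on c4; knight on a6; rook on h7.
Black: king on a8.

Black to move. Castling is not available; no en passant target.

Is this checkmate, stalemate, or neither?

stalemate

Black to move; black king on a8.
In check: no.
King squares — a7: attacked by Rh7; b7: attacked by Rh7; b8: attacked by Na6.
Legal moves for Black: none.
Not in check and no legal moves → stalemate.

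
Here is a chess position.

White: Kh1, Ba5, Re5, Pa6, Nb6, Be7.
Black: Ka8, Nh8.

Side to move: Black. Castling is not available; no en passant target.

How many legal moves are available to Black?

2

Black to move; king on a8.
In check: yes, from the white knight on b6.
Legal moves: Kb8, Ka7.
Count: 2.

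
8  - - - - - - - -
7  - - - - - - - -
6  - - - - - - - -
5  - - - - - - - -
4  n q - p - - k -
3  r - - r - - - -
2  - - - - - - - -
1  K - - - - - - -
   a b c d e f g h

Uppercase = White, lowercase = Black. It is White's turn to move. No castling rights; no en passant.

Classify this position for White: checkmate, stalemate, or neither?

White to move; white king on a1.
In check: yes, from the black rook on a3.
King squares — b1: attacked by Qb4; a2: attacked by Ra3; b2: attacked by Na4.
Legal moves for White: none.
In check with no legal moves → checkmate.

checkmate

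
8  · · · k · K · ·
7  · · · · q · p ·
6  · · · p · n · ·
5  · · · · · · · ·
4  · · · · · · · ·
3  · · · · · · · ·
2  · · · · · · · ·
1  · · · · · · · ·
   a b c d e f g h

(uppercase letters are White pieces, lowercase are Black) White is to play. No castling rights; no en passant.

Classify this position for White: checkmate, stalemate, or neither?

White to move; white king on f8.
In check: yes, from the black queen on e7.
King squares — e7: attacked by Kd8; f7: attacked by Qe7; g7: attacked by Qe7; e8: attacked by Nf6; g8: attacked by Nf6.
Legal moves for White: none.
In check with no legal moves → checkmate.

checkmate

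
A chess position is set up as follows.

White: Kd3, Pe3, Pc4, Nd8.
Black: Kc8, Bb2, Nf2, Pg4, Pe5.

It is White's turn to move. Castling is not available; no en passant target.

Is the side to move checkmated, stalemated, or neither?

White to move; white king on d3.
In check: yes, from the black knight on f2.
King squares — c2: available; d2: available; e2: available; c3: attacked by Bb2; e3: own pawn; c4: own pawn; d4: attacked by Bb2; e4: attacked by Nf2.
Legal moves for White: Ke2, Kd2, Kc2.
White is in check but has 3 legal moves → neither.

neither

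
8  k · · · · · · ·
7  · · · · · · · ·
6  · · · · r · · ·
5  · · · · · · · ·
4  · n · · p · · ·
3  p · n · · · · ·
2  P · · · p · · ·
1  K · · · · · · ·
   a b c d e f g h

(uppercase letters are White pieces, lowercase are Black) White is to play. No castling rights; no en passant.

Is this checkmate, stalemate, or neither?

White to move; white king on a1.
In check: no.
King squares — b1: attacked by Nc3; a2: own pawn; b2: attacked by Pa3.
Legal moves for White: none.
Not in check and no legal moves → stalemate.

stalemate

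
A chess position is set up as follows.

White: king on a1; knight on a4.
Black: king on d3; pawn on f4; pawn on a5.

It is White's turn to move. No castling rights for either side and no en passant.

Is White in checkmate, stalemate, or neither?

White to move; white king on a1.
In check: no.
Legal moves for White: Nb6, Nc5+, Nc3, Nb2+, Kb2, Ka2, Kb1.
White has 7 legal moves and is not in check → neither.

neither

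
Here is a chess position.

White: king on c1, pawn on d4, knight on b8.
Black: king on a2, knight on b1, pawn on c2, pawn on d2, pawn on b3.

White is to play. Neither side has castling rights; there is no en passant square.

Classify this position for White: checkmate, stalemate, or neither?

White to move; white king on c1.
In check: yes, from the black pawn on d2.
King squares — b1: attacked by Ka2; d1: attacked by Pc2; b2: attacked by Ka2; c2: attacked by Pb3; d2: attacked by Nb1.
Legal moves for White: none.
In check with no legal moves → checkmate.

checkmate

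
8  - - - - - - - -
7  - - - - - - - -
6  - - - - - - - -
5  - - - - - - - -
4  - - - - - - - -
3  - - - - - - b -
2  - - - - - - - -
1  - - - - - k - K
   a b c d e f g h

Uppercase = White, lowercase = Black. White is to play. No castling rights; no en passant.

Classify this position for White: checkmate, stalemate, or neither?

White to move; white king on h1.
In check: no.
King squares — g1: attacked by Kf1; g2: attacked by Kf1; h2: attacked by Bg3.
Legal moves for White: none.
Not in check and no legal moves → stalemate.

stalemate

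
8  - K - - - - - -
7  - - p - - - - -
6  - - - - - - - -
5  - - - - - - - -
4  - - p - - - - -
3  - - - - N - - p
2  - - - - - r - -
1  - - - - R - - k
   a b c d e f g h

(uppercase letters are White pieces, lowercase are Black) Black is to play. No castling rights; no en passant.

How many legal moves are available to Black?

Black to move; king on h1.
In check: yes, from the white rook on e1.
Legal moves: Kh2, Rf1.
Count: 2.

2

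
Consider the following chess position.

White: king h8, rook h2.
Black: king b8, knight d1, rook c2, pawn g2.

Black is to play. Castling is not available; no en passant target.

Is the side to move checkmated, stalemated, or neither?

Black to move; black king on b8.
In check: no.
Legal moves for Black include: Kc8, Ka8, Kc7, Kb7, Ka7, Rc8+, Rc7, Rc6, Rc5, Rc4, Rc3, Rf2, Re2, Rd2, Rb2, Ra2, Rc1, Ne3, ... (list truncated; more exist).
Black has legal moves and is not in check → neither.

neither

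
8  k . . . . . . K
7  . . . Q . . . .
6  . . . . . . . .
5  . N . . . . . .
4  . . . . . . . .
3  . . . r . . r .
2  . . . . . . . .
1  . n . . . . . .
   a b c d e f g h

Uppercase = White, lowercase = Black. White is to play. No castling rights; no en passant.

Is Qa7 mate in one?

yes

After Qa7: black king on a8; in check: yes, from the white queen on a7.
King squares — a7: attacked by Nb5; b7: attacked by Qa7; b8: attacked by Qa7.
Black has no legal moves → checkmate.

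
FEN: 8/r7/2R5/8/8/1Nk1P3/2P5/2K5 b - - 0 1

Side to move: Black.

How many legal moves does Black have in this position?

1

Black to move; king on c3.
In check: yes, from the white rook on c6.
Legal moves: Kb4.
Count: 1.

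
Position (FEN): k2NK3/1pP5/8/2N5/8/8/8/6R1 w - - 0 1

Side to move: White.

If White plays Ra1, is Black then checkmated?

yes

After Ra1: black king on a8; in check: yes, from the white rook on a1.
King squares — a7: attacked by Ra1; b7: own pawn; b8: attacked by Pc7.
Black has no legal moves → checkmate.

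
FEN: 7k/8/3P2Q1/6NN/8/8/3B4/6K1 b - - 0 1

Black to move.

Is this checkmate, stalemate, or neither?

Black to move; black king on h8.
In check: no.
King squares — g7: attacked by Nh5; h7: attacked by Ng5; g8: attacked by Qg6.
Legal moves for Black: none.
Not in check and no legal moves → stalemate.

stalemate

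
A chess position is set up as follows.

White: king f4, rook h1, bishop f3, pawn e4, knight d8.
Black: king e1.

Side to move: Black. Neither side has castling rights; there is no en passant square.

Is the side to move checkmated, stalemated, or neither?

neither

Black to move; black king on e1.
In check: yes, from the white rook on h1.
Legal moves for Black: Kf2, Kd2.
Black is in check but has 2 legal moves → neither.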